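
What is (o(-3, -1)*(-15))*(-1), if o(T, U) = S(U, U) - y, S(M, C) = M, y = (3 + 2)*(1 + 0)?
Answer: -90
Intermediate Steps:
y = 5 (y = 5*1 = 5)
o(T, U) = -5 + U (o(T, U) = U - 1*5 = U - 5 = -5 + U)
(o(-3, -1)*(-15))*(-1) = ((-5 - 1)*(-15))*(-1) = -6*(-15)*(-1) = 90*(-1) = -90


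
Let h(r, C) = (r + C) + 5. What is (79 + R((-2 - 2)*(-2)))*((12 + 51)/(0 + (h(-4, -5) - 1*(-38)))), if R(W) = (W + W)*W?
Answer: 13041/34 ≈ 383.56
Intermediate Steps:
h(r, C) = 5 + C + r (h(r, C) = (C + r) + 5 = 5 + C + r)
R(W) = 2*W**2 (R(W) = (2*W)*W = 2*W**2)
(79 + R((-2 - 2)*(-2)))*((12 + 51)/(0 + (h(-4, -5) - 1*(-38)))) = (79 + 2*((-2 - 2)*(-2))**2)*((12 + 51)/(0 + ((5 - 5 - 4) - 1*(-38)))) = (79 + 2*(-4*(-2))**2)*(63/(0 + (-4 + 38))) = (79 + 2*8**2)*(63/(0 + 34)) = (79 + 2*64)*(63/34) = (79 + 128)*(63*(1/34)) = 207*(63/34) = 13041/34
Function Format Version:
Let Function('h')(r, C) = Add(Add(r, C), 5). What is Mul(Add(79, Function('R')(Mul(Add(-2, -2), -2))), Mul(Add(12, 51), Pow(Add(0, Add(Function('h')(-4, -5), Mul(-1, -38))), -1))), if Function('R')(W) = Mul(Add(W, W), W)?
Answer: Rational(13041, 34) ≈ 383.56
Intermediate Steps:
Function('h')(r, C) = Add(5, C, r) (Function('h')(r, C) = Add(Add(C, r), 5) = Add(5, C, r))
Function('R')(W) = Mul(2, Pow(W, 2)) (Function('R')(W) = Mul(Mul(2, W), W) = Mul(2, Pow(W, 2)))
Mul(Add(79, Function('R')(Mul(Add(-2, -2), -2))), Mul(Add(12, 51), Pow(Add(0, Add(Function('h')(-4, -5), Mul(-1, -38))), -1))) = Mul(Add(79, Mul(2, Pow(Mul(Add(-2, -2), -2), 2))), Mul(Add(12, 51), Pow(Add(0, Add(Add(5, -5, -4), Mul(-1, -38))), -1))) = Mul(Add(79, Mul(2, Pow(Mul(-4, -2), 2))), Mul(63, Pow(Add(0, Add(-4, 38)), -1))) = Mul(Add(79, Mul(2, Pow(8, 2))), Mul(63, Pow(Add(0, 34), -1))) = Mul(Add(79, Mul(2, 64)), Mul(63, Pow(34, -1))) = Mul(Add(79, 128), Mul(63, Rational(1, 34))) = Mul(207, Rational(63, 34)) = Rational(13041, 34)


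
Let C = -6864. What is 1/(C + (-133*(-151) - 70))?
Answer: 1/13149 ≈ 7.6051e-5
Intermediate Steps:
1/(C + (-133*(-151) - 70)) = 1/(-6864 + (-133*(-151) - 70)) = 1/(-6864 + (20083 - 70)) = 1/(-6864 + 20013) = 1/13149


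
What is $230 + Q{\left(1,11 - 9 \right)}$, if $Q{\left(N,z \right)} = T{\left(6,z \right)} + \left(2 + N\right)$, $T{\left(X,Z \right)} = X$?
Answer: $239$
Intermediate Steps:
$Q{\left(N,z \right)} = 8 + N$ ($Q{\left(N,z \right)} = 6 + \left(2 + N\right) = 8 + N$)
$230 + Q{\left(1,11 - 9 \right)} = 230 + \left(8 + 1\right) = 230 + 9 = 239$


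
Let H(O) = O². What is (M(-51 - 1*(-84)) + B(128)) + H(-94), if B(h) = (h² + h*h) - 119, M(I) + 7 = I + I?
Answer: 41544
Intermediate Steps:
M(I) = -7 + 2*I (M(I) = -7 + (I + I) = -7 + 2*I)
B(h) = -119 + 2*h² (B(h) = (h² + h²) - 119 = 2*h² - 119 = -119 + 2*h²)
(M(-51 - 1*(-84)) + B(128)) + H(-94) = ((-7 + 2*(-51 - 1*(-84))) + (-119 + 2*128²)) + (-94)² = ((-7 + 2*(-51 + 84)) + (-119 + 2*16384)) + 8836 = ((-7 + 2*33) + (-119 + 32768)) + 8836 = ((-7 + 66) + 32649) + 8836 = (59 + 32649) + 8836 = 32708 + 8836 = 41544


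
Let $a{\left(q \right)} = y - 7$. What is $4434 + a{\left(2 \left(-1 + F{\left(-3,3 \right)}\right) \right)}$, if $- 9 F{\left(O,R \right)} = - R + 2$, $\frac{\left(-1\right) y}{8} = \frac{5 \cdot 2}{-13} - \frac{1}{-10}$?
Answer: $\frac{288103}{65} \approx 4432.4$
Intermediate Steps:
$y = \frac{348}{65}$ ($y = - 8 \left(\frac{5 \cdot 2}{-13} - \frac{1}{-10}\right) = - 8 \left(10 \left(- \frac{1}{13}\right) - - \frac{1}{10}\right) = - 8 \left(- \frac{10}{13} + \frac{1}{10}\right) = \left(-8\right) \left(- \frac{87}{130}\right) = \frac{348}{65} \approx 5.3538$)
$F{\left(O,R \right)} = - \frac{2}{9} + \frac{R}{9}$ ($F{\left(O,R \right)} = - \frac{- R + 2}{9} = - \frac{2 - R}{9} = - \frac{2}{9} + \frac{R}{9}$)
$a{\left(q \right)} = - \frac{107}{65}$ ($a{\left(q \right)} = \frac{348}{65} - 7 = - \frac{107}{65}$)
$4434 + a{\left(2 \left(-1 + F{\left(-3,3 \right)}\right) \right)} = 4434 - \frac{107}{65} = \frac{288103}{65}$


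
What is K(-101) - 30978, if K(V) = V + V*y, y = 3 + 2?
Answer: -31584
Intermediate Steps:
y = 5
K(V) = 6*V (K(V) = V + V*5 = V + 5*V = 6*V)
K(-101) - 30978 = 6*(-101) - 30978 = -606 - 30978 = -31584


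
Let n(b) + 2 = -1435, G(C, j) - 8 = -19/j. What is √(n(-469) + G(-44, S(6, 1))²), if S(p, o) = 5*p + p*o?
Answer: I*√1789991/36 ≈ 37.164*I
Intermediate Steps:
S(p, o) = 5*p + o*p
G(C, j) = 8 - 19/j
n(b) = -1437 (n(b) = -2 - 1435 = -1437)
√(n(-469) + G(-44, S(6, 1))²) = √(-1437 + (8 - 19*1/(6*(5 + 1)))²) = √(-1437 + (8 - 19/(6*6))²) = √(-1437 + (8 - 19/36)²) = √(-1437 + (269/36)²) = √(-1437 + 72361/1296) = √(-1789991/1296) = I*√1789991/36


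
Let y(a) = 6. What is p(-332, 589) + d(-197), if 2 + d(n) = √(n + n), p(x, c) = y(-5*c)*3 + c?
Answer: 605 + I*√394 ≈ 605.0 + 19.849*I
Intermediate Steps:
p(x, c) = 18 + c (p(x, c) = 6*3 + c = 18 + c)
d(n) = -2 + √2*√n (d(n) = -2 + √(n + n) = -2 + √(2*n) = -2 + √2*√n)
p(-332, 589) + d(-197) = (18 + 589) + (-2 + √2*√(-197)) = 607 + (-2 + √2*(I*√197)) = 607 + (-2 + I*√394) = 605 + I*√394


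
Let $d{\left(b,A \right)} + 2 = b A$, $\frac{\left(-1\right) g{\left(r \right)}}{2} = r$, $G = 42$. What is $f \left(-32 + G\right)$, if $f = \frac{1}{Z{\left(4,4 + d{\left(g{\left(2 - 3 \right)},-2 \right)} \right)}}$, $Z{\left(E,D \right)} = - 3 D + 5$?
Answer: $\frac{10}{11} \approx 0.90909$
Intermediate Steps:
$g{\left(r \right)} = - 2 r$
$d{\left(b,A \right)} = -2 + A b$ ($d{\left(b,A \right)} = -2 + b A = -2 + A b$)
$Z{\left(E,D \right)} = 5 - 3 D$
$f = \frac{1}{11}$ ($f = \frac{1}{5 - 3 \left(4 - \left(2 + 2 \left(- 2 \left(2 - 3\right)\right)\right)\right)} = \frac{1}{5 - 3 \left(4 - \left(2 + 2 \left(\left(-2\right) \left(-1\right)\right)\right)\right)} = \frac{1}{5 - 3 \left(4 - 6\right)} = \frac{1}{5 - -6} = \frac{1}{5 + 6} = \frac{1}{11} \approx 0.090909$)
$f \left(-32 + G\right) = \frac{-32 + 42}{11} = \frac{1}{11} \cdot 10 = \frac{10}{11}$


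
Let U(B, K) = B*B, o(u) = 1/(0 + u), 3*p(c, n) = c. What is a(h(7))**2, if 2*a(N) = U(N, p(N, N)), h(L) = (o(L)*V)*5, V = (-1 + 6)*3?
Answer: 31640625/9604 ≈ 3294.5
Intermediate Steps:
p(c, n) = c/3
o(u) = 1/u
V = 15 (V = 5*3 = 15)
U(B, K) = B**2
h(L) = 75/L (h(L) = (15/L)*5 = 75/L)
a(N) = N**2/2
a(h(7))**2 = ((75/7)**2/2)**2 = ((1/2)*(5625/49))**2 = (5625/98)**2 = 31640625/9604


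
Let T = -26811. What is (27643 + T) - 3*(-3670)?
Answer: 11842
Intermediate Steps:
(27643 + T) - 3*(-3670) = (27643 - 26811) - 3*(-3670) = 832 + 11010 = 11842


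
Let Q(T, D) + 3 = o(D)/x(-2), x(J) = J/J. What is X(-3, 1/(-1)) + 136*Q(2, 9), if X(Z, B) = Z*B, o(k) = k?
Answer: 819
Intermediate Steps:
x(J) = 1
Q(T, D) = -3 + D (Q(T, D) = -3 + D/1 = -3 + D*1 = -3 + D)
X(Z, B) = B*Z
X(-3, 1/(-1)) + 136*Q(2, 9) = -3/(-1) + 136*(-3 + 9) = -1*(-3) + 136*6 = 3 + 816 = 819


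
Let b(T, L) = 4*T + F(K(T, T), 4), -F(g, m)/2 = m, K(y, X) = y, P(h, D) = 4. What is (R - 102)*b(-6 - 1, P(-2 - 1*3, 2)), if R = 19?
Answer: 2988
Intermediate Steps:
F(g, m) = -2*m
b(T, L) = -8 + 4*T (b(T, L) = 4*T - 2*4 = 4*T - 8 = -8 + 4*T)
(R - 102)*b(-6 - 1, P(-2 - 1*3, 2)) = (19 - 102)*(-8 + 4*(-6 - 1)) = -83*(-8 + 4*(-7)) = -83*(-8 - 28) = -83*(-36) = 2988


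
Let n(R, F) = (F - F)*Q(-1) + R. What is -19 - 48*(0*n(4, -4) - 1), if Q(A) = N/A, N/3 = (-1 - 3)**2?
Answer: 29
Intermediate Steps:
N = 48 (N = 3*(-1 - 3)**2 = 3*(-4)**2 = 3*16 = 48)
Q(A) = 48/A
n(R, F) = R (n(R, F) = (F - F)*(48/(-1)) + R = 0*(48*(-1)) + R = 0*(-48) + R = 0 + R = R)
-19 - 48*(0*n(4, -4) - 1) = -19 - 48*(0*4 - 1) = -19 - 48*(0 - 1) = -19 - 48*(-1) = -19 + 48 = 29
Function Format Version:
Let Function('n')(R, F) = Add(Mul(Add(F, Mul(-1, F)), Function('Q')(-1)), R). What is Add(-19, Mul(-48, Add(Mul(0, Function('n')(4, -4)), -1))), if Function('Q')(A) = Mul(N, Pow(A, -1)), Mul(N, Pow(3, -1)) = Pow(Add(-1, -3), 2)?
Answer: 29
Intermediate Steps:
N = 48 (N = Mul(3, Pow(Add(-1, -3), 2)) = Mul(3, Pow(-4, 2)) = Mul(3, 16) = 48)
Function('Q')(A) = Mul(48, Pow(A, -1))
Function('n')(R, F) = R (Function('n')(R, F) = Add(Mul(Add(F, Mul(-1, F)), Mul(48, Pow(-1, -1))), R) = Add(Mul(0, Mul(48, -1)), R) = Add(Mul(0, -48), R) = Add(0, R) = R)
Add(-19, Mul(-48, Add(Mul(0, Function('n')(4, -4)), -1))) = Add(-19, Mul(-48, Add(Mul(0, 4), -1))) = Add(-19, Mul(-48, Add(0, -1))) = Add(-19, Mul(-48, -1)) = Add(-19, 48) = 29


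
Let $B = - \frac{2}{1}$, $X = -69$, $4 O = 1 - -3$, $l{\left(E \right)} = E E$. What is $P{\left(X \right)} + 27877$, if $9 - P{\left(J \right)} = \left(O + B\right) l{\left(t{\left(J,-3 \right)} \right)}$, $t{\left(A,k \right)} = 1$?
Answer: $27887$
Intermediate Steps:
$l{\left(E \right)} = E^{2}$
$O = 1$ ($O = \frac{1 - -3}{4} = \frac{1 + 3}{4} = \frac{1}{4} \cdot 4 = 1$)
$B = -2$ ($B = \left(-2\right) 1 = -2$)
$P{\left(J \right)} = 10$ ($P{\left(J \right)} = 9 - \left(1 - 2\right) 1^{2} = 9 - \left(-1\right) 1 = 9 - -1 = 9 + 1 = 10$)
$P{\left(X \right)} + 27877 = 10 + 27877 = 27887$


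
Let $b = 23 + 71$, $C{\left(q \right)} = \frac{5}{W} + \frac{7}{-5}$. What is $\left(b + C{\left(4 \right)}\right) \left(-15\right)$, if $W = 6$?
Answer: $- \frac{2803}{2} \approx -1401.5$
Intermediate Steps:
$C{\left(q \right)} = - \frac{17}{30}$ ($C{\left(q \right)} = \frac{5}{6} + \frac{7}{-5} = 5 \cdot \frac{1}{6} + 7 \left(- \frac{1}{5}\right) = \frac{5}{6} - \frac{7}{5} = - \frac{17}{30}$)
$b = 94$
$\left(b + C{\left(4 \right)}\right) \left(-15\right) = \left(94 - \frac{17}{30}\right) \left(-15\right) = \frac{2803}{30} \left(-15\right) = - \frac{2803}{2}$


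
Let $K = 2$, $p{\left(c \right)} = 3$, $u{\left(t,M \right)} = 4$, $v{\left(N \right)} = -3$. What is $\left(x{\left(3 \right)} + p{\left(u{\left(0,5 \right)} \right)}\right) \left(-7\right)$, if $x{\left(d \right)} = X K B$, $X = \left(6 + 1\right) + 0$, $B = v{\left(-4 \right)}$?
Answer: $273$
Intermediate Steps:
$B = -3$
$X = 7$ ($X = 7 + 0 = 7$)
$x{\left(d \right)} = -42$ ($x{\left(d \right)} = 7 \cdot 2 \left(-3\right) = 14 \left(-3\right) = -42$)
$\left(x{\left(3 \right)} + p{\left(u{\left(0,5 \right)} \right)}\right) \left(-7\right) = \left(-42 + 3\right) \left(-7\right) = \left(-39\right) \left(-7\right) = 273$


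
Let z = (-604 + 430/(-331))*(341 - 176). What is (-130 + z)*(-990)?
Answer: 32770425600/331 ≈ 9.9004e+7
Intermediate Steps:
z = -33058410/331 (z = (-604 + 430*(-1/331))*165 = (-604 - 430/331)*165 = -200354/331*165 = -33058410/331 ≈ -99874.)
(-130 + z)*(-990) = (-130 - 33058410/331)*(-990) = -33101440/331*(-990) = 32770425600/331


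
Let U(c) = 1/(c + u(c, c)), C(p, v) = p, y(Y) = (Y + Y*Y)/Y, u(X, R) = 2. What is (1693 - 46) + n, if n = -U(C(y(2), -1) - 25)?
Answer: 32941/20 ≈ 1647.1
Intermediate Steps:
y(Y) = (Y + Y**2)/Y
U(c) = 1/(2 + c) (U(c) = 1/(c + 2) = 1/(2 + c))
n = 1/20 (n = -1/(2 + ((1 + 2) - 25)) = -1/(2 + (3 - 25)) = -1/(2 - 22) = -1/(-20) = -1*(-1/20) = 1/20 ≈ 0.050000)
(1693 - 46) + n = (1693 - 46) + 1/20 = 1647 + 1/20 = 32941/20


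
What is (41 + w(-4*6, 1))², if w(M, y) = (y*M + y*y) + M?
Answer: 36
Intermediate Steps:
w(M, y) = M + y² + M*y (w(M, y) = (M*y + y²) + M = (y² + M*y) + M = M + y² + M*y)
(41 + w(-4*6, 1))² = (41 + (-4*6 + 1² - 4*6*1))² = (41 + (-24 + 1 - 24*1))² = (41 + (-24 + 1 - 24))² = (41 - 47)² = (-6)² = 36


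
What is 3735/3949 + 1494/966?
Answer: 1584636/635789 ≈ 2.4924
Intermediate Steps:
3735/3949 + 1494/966 = 3735*(1/3949) + 1494*(1/966) = 3735/3949 + 249/161 = 1584636/635789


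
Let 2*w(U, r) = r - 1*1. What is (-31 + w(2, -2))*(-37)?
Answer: 2405/2 ≈ 1202.5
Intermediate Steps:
w(U, r) = -½ + r/2 (w(U, r) = (r - 1*1)/2 = (r - 1)/2 = (-1 + r)/2 = -½ + r/2)
(-31 + w(2, -2))*(-37) = (-31 + (-½ + (½)*(-2)))*(-37) = (-31 + (-½ - 1))*(-37) = (-31 - 3/2)*(-37) = -65/2*(-37) = 2405/2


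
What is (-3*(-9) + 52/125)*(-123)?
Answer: -421521/125 ≈ -3372.2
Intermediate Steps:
(-3*(-9) + 52/125)*(-123) = (27 + 52*(1/125))*(-123) = (27 + 52/125)*(-123) = (3427/125)*(-123) = -421521/125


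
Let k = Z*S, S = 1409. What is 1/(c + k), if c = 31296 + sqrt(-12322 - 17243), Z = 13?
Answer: 49613/2461479334 - 9*I*sqrt(365)/2461479334 ≈ 2.0156e-5 - 6.9854e-8*I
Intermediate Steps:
k = 18317 (k = 13*1409 = 18317)
c = 31296 + 9*I*sqrt(365) (c = 31296 + sqrt(-29565) = 31296 + 9*I*sqrt(365) ≈ 31296.0 + 171.94*I)
1/(c + k) = 1/((31296 + 9*I*sqrt(365)) + 18317) = 1/(49613 + 9*I*sqrt(365))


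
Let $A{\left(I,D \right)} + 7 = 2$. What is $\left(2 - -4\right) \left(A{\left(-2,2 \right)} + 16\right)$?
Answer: $66$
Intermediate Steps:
$A{\left(I,D \right)} = -5$ ($A{\left(I,D \right)} = -7 + 2 = -5$)
$\left(2 - -4\right) \left(A{\left(-2,2 \right)} + 16\right) = \left(2 - -4\right) \left(-5 + 16\right) = \left(2 + 4\right) 11 = 6 \cdot 11 = 66$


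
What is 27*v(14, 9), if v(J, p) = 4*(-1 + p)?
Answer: 864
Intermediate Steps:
v(J, p) = -4 + 4*p
27*v(14, 9) = 27*(-4 + 4*9) = 27*(-4 + 36) = 27*32 = 864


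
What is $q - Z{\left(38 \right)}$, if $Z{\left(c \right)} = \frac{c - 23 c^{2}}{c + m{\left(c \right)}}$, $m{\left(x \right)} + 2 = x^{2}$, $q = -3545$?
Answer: $- \frac{2606713}{740} \approx -3522.6$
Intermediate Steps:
$m{\left(x \right)} = -2 + x^{2}$
$Z{\left(c \right)} = \frac{c - 23 c^{2}}{-2 + c + c^{2}}$ ($Z{\left(c \right)} = \frac{c - 23 c^{2}}{c + \left(-2 + c^{2}\right)} = \frac{c - 23 c^{2}}{-2 + c + c^{2}}$)
$q - Z{\left(38 \right)} = -3545 - \frac{38 \left(1 - 874\right)}{-2 + 38 + 38^{2}} = -3545 - \frac{38 \left(1 - 874\right)}{-2 + 38 + 1444} = -3545 - 38 \cdot \frac{1}{1480} \left(-873\right) = -3545 - - \frac{16587}{740} = -3545 + \frac{16587}{740} = - \frac{2606713}{740}$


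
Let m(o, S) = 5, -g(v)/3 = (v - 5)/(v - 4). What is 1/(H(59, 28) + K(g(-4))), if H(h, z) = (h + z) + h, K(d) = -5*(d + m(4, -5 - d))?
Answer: 8/1103 ≈ 0.0072529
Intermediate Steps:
g(v) = -3*(-5 + v)/(-4 + v) (g(v) = -3*(v - 5)/(v - 4) = -3*(-5 + v)/(-4 + v))
K(d) = -25 - 5*d (K(d) = -5*(d + 5) = -5*(5 + d) = -25 - 5*d)
H(h, z) = z + 2*h
1/(H(59, 28) + K(g(-4))) = 1/((28 + 2*59) + (-25 - 15*(5 - 1*(-4))/(-4 - 4))) = 1/((28 + 118) + (-25 - 15*(5 + 4)/(-8))) = 1/(146 + (-25 - 15*(-1)*9/8)) = 1/(146 + (-25 - 5*(-27/8))) = 1/(146 + (-25 + 135/8)) = 1/(146 - 65/8) = 1/(1103/8) = 8/1103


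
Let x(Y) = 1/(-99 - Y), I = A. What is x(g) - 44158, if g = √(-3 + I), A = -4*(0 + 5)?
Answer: (-44158*√23 + 4371643*I)/(√23 - 99*I) ≈ -44158.0 + 0.00048828*I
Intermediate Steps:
A = -20 (A = -4*5 = -20)
I = -20
g = I*√23 (g = √(-3 - 20) = √(-23) = I*√23 ≈ 4.7958*I)
x(g) - 44158 = -1/(99 + I*√23) - 44158 = -44158 - 1/(99 + I*√23)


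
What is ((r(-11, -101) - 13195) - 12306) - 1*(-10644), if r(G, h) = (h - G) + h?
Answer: -15048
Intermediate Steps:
r(G, h) = -G + 2*h
((r(-11, -101) - 13195) - 12306) - 1*(-10644) = (((-1*(-11) + 2*(-101)) - 13195) - 12306) - 1*(-10644) = (((11 - 202) - 13195) - 12306) + 10644 = ((-191 - 13195) - 12306) + 10644 = (-13386 - 12306) + 10644 = -25692 + 10644 = -15048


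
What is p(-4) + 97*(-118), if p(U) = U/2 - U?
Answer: -11444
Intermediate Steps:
p(U) = -U/2 (p(U) = U*(½) - U = U/2 - U = -U/2)
p(-4) + 97*(-118) = -½*(-4) + 97*(-118) = 2 - 11446 = -11444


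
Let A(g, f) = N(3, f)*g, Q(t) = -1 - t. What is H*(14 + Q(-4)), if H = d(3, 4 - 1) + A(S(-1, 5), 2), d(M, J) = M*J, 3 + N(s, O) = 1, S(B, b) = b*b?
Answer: -697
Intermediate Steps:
S(B, b) = b**2
N(s, O) = -2 (N(s, O) = -3 + 1 = -2)
d(M, J) = J*M
A(g, f) = -2*g
H = -41 (H = (4 - 1)*3 - 2*5**2 = 3*3 - 2*25 = 9 - 50 = -41)
H*(14 + Q(-4)) = -41*(14 + (-1 - 1*(-4))) = -41*(14 + (-1 + 4)) = -41*(14 + 3) = -41*17 = -697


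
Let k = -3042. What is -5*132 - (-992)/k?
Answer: -1004356/1521 ≈ -660.33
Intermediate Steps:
-5*132 - (-992)/k = -5*132 - (-992)/(-3042) = -660 - (-992)*(-1)/3042 = -660 - 1*496/1521 = -660 - 496/1521 = -1004356/1521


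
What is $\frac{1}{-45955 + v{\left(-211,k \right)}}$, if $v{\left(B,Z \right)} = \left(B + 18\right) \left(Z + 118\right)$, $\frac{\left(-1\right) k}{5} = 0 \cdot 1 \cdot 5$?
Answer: $- \frac{1}{68729} \approx -1.455 \cdot 10^{-5}$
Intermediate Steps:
$k = 0$ ($k = - 5 \cdot 0 \cdot 1 \cdot 5 = - 5 \cdot 0 \cdot 5 = \left(-5\right) 0 = 0$)
$v{\left(B,Z \right)} = \left(18 + B\right) \left(118 + Z\right)$
$\frac{1}{-45955 + v{\left(-211,k \right)}} = \frac{1}{-45955 + \left(2124 + 18 \cdot 0 + 118 \left(-211\right) - 0\right)} = \frac{1}{-45955 + \left(2124 + 0 - 24898 + 0\right)} = \frac{1}{-45955 - 22774} = \frac{1}{-68729} = - \frac{1}{68729}$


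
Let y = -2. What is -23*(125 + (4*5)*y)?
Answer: -1955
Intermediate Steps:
-23*(125 + (4*5)*y) = -23*(125 + (4*5)*(-2)) = -23*(125 + 20*(-2)) = -23*(125 - 40) = -23*85 = -1955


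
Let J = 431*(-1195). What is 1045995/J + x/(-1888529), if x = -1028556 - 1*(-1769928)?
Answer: -471446366619/194535483761 ≈ -2.4234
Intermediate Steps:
x = 741372 (x = -1028556 + 1769928 = 741372)
J = -515045
1045995/J + x/(-1888529) = 1045995/(-515045) + 741372/(-1888529) = 1045995*(-1/515045) + 741372*(-1/1888529) = -209199/103009 - 741372/1888529 = -471446366619/194535483761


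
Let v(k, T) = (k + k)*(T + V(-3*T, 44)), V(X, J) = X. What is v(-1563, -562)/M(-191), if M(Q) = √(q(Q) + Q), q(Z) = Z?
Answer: 1756812*I*√382/191 ≈ 1.7977e+5*I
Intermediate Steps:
M(Q) = √2*√Q (M(Q) = √(Q + Q) = √(2*Q) = √2*√Q)
v(k, T) = -4*T*k (v(k, T) = (k + k)*(T - 3*T) = (2*k)*(-2*T) = -4*T*k)
v(-1563, -562)/M(-191) = (-4*(-562)*(-1563))/((√2*√(-191))) = -3513624*(-I*√382/382) = -(-1756812)*I*√382/191 = 1756812*I*√382/191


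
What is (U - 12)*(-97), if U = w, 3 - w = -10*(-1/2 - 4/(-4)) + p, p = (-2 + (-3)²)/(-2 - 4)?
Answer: 1649/6 ≈ 274.83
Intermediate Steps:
p = -7/6 (p = (-2 + 9)/(-6) = 7*(-⅙) = -7/6 ≈ -1.1667)
w = 55/6 (w = 3 - (-10*(-1/2 - 4/(-4)) - 7/6) = 3 - (-10*(-1*½ - 4*(-¼)) - 7/6) = 3 - (-10*(-½ + 1) - 7/6) = 3 - (-10*½ - 7/6) = 3 - (-5 - 7/6) = 3 - 1*(-37/6) = 3 + 37/6 = 55/6 ≈ 9.1667)
U = 55/6 ≈ 9.1667
(U - 12)*(-97) = (55/6 - 12)*(-97) = -17/6*(-97) = 1649/6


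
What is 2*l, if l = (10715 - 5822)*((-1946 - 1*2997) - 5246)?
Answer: -99709554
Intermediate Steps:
l = -49854777 (l = 4893*((-1946 - 2997) - 5246) = 4893*(-4943 - 5246) = 4893*(-10189) = -49854777)
2*l = 2*(-49854777) = -99709554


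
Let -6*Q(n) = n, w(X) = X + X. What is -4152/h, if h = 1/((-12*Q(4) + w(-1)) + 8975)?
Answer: -37289112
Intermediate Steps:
w(X) = 2*X
Q(n) = -n/6
h = 1/8981 (h = 1/((-(-2)*4 + 2*(-1)) + 8975) = 1/((-12*(-2/3) - 2) + 8975) = 1/((8 - 2) + 8975) = 1/(6 + 8975) = 1/8981 ≈ 0.00011135)
-4152/h = -4152/1/8981 = -4152*8981 = -37289112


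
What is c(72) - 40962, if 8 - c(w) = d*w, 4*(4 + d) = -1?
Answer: -40648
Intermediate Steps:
d = -17/4 (d = -4 + (1/4)*(-1) = -4 - 1/4 = -17/4 ≈ -4.2500)
c(w) = 8 + 17*w/4 (c(w) = 8 - (-17)*w/4 = 8 + 17*w/4)
c(72) - 40962 = (8 + (17/4)*72) - 40962 = (8 + 306) - 40962 = 314 - 40962 = -40648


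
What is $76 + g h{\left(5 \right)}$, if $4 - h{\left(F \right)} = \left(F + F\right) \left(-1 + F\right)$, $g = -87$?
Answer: $3208$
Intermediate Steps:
$h{\left(F \right)} = 4 - 2 F \left(-1 + F\right)$ ($h{\left(F \right)} = 4 - \left(F + F\right) \left(-1 + F\right) = 4 - 2 F \left(-1 + F\right)$)
$76 + g h{\left(5 \right)} = 76 - 87 \left(4 - 2 \cdot 5^{2} + 2 \cdot 5\right) = 76 - 87 \left(4 - 50 + 10\right) = 76 - -3132 = 76 + 3132 = 3208$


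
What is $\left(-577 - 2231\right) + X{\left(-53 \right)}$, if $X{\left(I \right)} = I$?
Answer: $-2861$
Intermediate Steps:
$\left(-577 - 2231\right) + X{\left(-53 \right)} = \left(-577 - 2231\right) - 53 = -2808 - 53 = -2861$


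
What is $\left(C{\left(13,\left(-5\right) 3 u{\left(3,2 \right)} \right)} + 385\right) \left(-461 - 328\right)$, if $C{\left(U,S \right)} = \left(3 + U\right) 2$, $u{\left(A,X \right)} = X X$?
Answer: $-329013$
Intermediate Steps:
$u{\left(A,X \right)} = X^{2}$
$C{\left(U,S \right)} = 6 + 2 U$
$\left(C{\left(13,\left(-5\right) 3 u{\left(3,2 \right)} \right)} + 385\right) \left(-461 - 328\right) = \left(\left(6 + 2 \cdot 13\right) + 385\right) \left(-461 - 328\right) = \left(\left(6 + 26\right) + 385\right) \left(-789\right) = \left(32 + 385\right) \left(-789\right) = 417 \left(-789\right) = -329013$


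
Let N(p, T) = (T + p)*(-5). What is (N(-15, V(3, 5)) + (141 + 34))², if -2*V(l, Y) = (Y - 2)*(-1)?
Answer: 235225/4 ≈ 58806.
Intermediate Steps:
V(l, Y) = -1 + Y/2 (V(l, Y) = -(Y - 2)*(-1)/2 = -(-2 + Y)*(-1)/2 = -(2 - Y)/2 = -1 + Y/2)
N(p, T) = -5*T - 5*p
(N(-15, V(3, 5)) + (141 + 34))² = ((-5*(-1 + (½)*5) - 5*(-15)) + (141 + 34))² = ((-5*(-1 + 5/2) + 75) + 175)² = ((-5*3/2 + 75) + 175)² = ((-15/2 + 75) + 175)² = (135/2 + 175)² = (485/2)² = 235225/4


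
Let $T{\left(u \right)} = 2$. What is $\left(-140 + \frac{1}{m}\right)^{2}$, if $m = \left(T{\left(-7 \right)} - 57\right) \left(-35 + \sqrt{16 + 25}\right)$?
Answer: $\frac{41557702032633}{2120307200} - \frac{1823353 \sqrt{41}}{424061440} \approx 19600.0$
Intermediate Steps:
$m = 1925 - 55 \sqrt{41}$ ($m = \left(2 - 57\right) \left(-35 + \sqrt{16 + 25}\right) = - 55 \left(-35 + \sqrt{41}\right) = 1925 - 55 \sqrt{41} \approx 1572.8$)
$\left(-140 + \frac{1}{m}\right)^{2} = \left(-140 + \frac{1}{1925 - 55 \sqrt{41}}\right)^{2}$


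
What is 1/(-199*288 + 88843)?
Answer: 1/31531 ≈ 3.1715e-5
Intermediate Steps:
1/(-199*288 + 88843) = 1/(-57312 + 88843) = 1/31531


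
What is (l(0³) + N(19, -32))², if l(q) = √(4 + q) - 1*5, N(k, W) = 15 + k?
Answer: 961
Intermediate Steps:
l(q) = -5 + √(4 + q) (l(q) = √(4 + q) - 5 = -5 + √(4 + q))
(l(0³) + N(19, -32))² = ((-5 + √(4 + 0³)) + (15 + 19))² = ((-5 + √(4 + 0)) + 34)² = ((-5 + √4) + 34)² = ((-5 + 2) + 34)² = (-3 + 34)² = 31² = 961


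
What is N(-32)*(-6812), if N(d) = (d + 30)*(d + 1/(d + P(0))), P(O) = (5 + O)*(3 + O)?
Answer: -7425080/17 ≈ -4.3677e+5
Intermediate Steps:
P(O) = (3 + O)*(5 + O)
N(d) = (30 + d)*(d + 1/(15 + d)) (N(d) = (d + 30)*(d + 1/(d + (15 + 0**2 + 8*0))) = (30 + d)*(d + 1/(d + (15 + 0 + 0))) = (30 + d)*(d + 1/(d + 15)) = (30 + d)*(d + 1/(15 + d)))
N(-32)*(-6812) = ((30 + (-32)**3 + 45*(-32)**2 + 451*(-32))/(15 - 32))*(-6812) = ((30 - 32768 + 45*1024 - 14432)/(-17))*(-6812) = -(30 - 32768 + 46080 - 14432)/17*(-6812) = -1/17*(-1090)*(-6812) = (1090/17)*(-6812) = -7425080/17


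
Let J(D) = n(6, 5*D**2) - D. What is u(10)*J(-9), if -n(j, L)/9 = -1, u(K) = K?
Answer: 180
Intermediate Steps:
n(j, L) = 9 (n(j, L) = -9*(-1) = 9)
J(D) = 9 - D
u(10)*J(-9) = 10*(9 - 1*(-9)) = 10*(9 + 9) = 10*18 = 180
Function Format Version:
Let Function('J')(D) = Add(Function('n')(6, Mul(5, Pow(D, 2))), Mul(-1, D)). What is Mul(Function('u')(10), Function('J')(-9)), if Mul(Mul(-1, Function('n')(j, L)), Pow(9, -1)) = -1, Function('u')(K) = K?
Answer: 180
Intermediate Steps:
Function('n')(j, L) = 9 (Function('n')(j, L) = Mul(-9, -1) = 9)
Function('J')(D) = Add(9, Mul(-1, D))
Mul(Function('u')(10), Function('J')(-9)) = Mul(10, Add(9, Mul(-1, -9))) = Mul(10, Add(9, 9)) = Mul(10, 18) = 180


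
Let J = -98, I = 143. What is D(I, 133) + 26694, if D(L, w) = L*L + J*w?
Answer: 34109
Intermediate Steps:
D(L, w) = L² - 98*w (D(L, w) = L*L - 98*w = L² - 98*w)
D(I, 133) + 26694 = (143² - 98*133) + 26694 = (20449 - 13034) + 26694 = 7415 + 26694 = 34109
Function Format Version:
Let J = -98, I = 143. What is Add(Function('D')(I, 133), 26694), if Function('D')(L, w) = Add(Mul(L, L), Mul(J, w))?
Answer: 34109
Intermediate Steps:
Function('D')(L, w) = Add(Pow(L, 2), Mul(-98, w)) (Function('D')(L, w) = Add(Mul(L, L), Mul(-98, w)) = Add(Pow(L, 2), Mul(-98, w)))
Add(Function('D')(I, 133), 26694) = Add(Add(Pow(143, 2), Mul(-98, 133)), 26694) = Add(Add(20449, -13034), 26694) = Add(7415, 26694) = 34109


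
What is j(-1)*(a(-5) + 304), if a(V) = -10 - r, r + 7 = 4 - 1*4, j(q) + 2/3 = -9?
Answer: -8729/3 ≈ -2909.7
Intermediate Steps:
j(q) = -29/3 (j(q) = -2/3 - 9 = -29/3)
r = -7 (r = -7 + (4 - 1*4) = -7 + (4 - 4) = -7 + 0 = -7)
a(V) = -3 (a(V) = -10 - 1*(-7) = -10 + 7 = -3)
j(-1)*(a(-5) + 304) = -29*(-3 + 304)/3 = -29/3*301 = -8729/3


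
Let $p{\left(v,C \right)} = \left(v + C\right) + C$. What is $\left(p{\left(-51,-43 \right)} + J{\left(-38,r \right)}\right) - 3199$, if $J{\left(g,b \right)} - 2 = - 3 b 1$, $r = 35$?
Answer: $-3439$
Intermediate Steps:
$p{\left(v,C \right)} = v + 2 C$ ($p{\left(v,C \right)} = \left(C + v\right) + C = v + 2 C$)
$J{\left(g,b \right)} = 2 - 3 b$ ($J{\left(g,b \right)} = 2 + - 3 b 1 = 2 - 3 b$)
$\left(p{\left(-51,-43 \right)} + J{\left(-38,r \right)}\right) - 3199 = \left(\left(-51 + 2 \left(-43\right)\right) + \left(2 - 105\right)\right) - 3199 = \left(\left(-51 - 86\right) + \left(2 - 105\right)\right) - 3199 = \left(-137 - 103\right) - 3199 = -240 - 3199 = -3439$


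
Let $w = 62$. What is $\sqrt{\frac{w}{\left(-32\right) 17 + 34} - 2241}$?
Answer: $\frac{i \sqrt{145728930}}{255} \approx 47.34 i$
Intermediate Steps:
$\sqrt{\frac{w}{\left(-32\right) 17 + 34} - 2241} = \sqrt{\frac{62}{\left(-32\right) 17 + 34} - 2241} = \sqrt{\frac{62}{-544 + 34} - 2241} = \sqrt{\frac{62}{-510} - 2241} = \sqrt{62 \left(- \frac{1}{510}\right) - 2241} = \sqrt{- \frac{31}{255} - 2241} = \sqrt{- \frac{571486}{255}} = \frac{i \sqrt{145728930}}{255}$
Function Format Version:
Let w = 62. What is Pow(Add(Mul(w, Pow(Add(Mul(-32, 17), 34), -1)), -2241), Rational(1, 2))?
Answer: Mul(Rational(1, 255), I, Pow(145728930, Rational(1, 2))) ≈ Mul(47.340, I)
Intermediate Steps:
Pow(Add(Mul(w, Pow(Add(Mul(-32, 17), 34), -1)), -2241), Rational(1, 2)) = Pow(Add(Mul(62, Pow(Add(Mul(-32, 17), 34), -1)), -2241), Rational(1, 2)) = Pow(Add(Mul(62, Pow(Add(-544, 34), -1)), -2241), Rational(1, 2)) = Pow(Add(Mul(62, Pow(-510, -1)), -2241), Rational(1, 2)) = Pow(Add(Mul(62, Rational(-1, 510)), -2241), Rational(1, 2)) = Pow(Add(Rational(-31, 255), -2241), Rational(1, 2)) = Pow(Rational(-571486, 255), Rational(1, 2)) = Mul(Rational(1, 255), I, Pow(145728930, Rational(1, 2)))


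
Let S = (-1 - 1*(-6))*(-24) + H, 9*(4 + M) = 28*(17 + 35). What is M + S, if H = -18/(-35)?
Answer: 12062/315 ≈ 38.292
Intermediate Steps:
M = 1420/9 (M = -4 + (28*(17 + 35))/9 = -4 + (28*52)/9 = -4 + (⅑)*1456 = -4 + 1456/9 = 1420/9 ≈ 157.78)
H = 18/35 (H = -18*(-1/35) = 18/35 ≈ 0.51429)
S = -4182/35 (S = (-1 - 1*(-6))*(-24) + 18/35 = (-1 + 6)*(-24) + 18/35 = 5*(-24) + 18/35 = -120 + 18/35 = -4182/35 ≈ -119.49)
M + S = 1420/9 - 4182/35 = 12062/315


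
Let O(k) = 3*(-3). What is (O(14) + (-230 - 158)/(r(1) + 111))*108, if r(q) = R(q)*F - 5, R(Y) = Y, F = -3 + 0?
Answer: -142020/103 ≈ -1378.8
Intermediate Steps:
O(k) = -9
F = -3
r(q) = -5 - 3*q (r(q) = q*(-3) - 5 = -3*q - 5 = -5 - 3*q)
(O(14) + (-230 - 158)/(r(1) + 111))*108 = (-9 + (-230 - 158)/((-5 - 3*1) + 111))*108 = (-9 - 388/((-5 - 3) + 111))*108 = (-9 - 388/(-8 + 111))*108 = (-9 - 388/103)*108 = -1315/103*108 = -142020/103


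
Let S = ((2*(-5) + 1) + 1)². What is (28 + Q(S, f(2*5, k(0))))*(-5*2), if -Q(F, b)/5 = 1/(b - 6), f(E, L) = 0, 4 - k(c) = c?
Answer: -865/3 ≈ -288.33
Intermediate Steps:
k(c) = 4 - c
S = 64 (S = ((-10 + 1) + 1)² = (-9 + 1)² = (-8)² = 64)
Q(F, b) = -5/(-6 + b) (Q(F, b) = -5/(b - 6) = -5/(-6 + b))
(28 + Q(S, f(2*5, k(0))))*(-5*2) = (28 - 5/(-6 + 0))*(-5*2) = (28 - 5/(-6))*(-10) = (28 - 5*(-⅙))*(-10) = (28 + ⅚)*(-10) = (173/6)*(-10) = -865/3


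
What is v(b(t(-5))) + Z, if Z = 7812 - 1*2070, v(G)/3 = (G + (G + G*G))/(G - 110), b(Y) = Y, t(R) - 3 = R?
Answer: 5742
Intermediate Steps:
t(R) = 3 + R
v(G) = 3*(G² + 2*G)/(-110 + G) (v(G) = 3*((G + (G + G*G))/(G - 110)) = 3*((G + (G + G²))/(-110 + G)) = 3*((G² + 2*G)/(-110 + G)) = 3*(G² + 2*G)/(-110 + G))
Z = 5742 (Z = 7812 - 2070 = 5742)
v(b(t(-5))) + Z = 3*(3 - 5)*(2 + (3 - 5))/(-110 + (3 - 5)) + 5742 = 3*(-2)*(2 - 2)/(-110 - 2) + 5742 = 3*(-2)*0/(-112) + 5742 = 3*(-2)*(-1/112)*0 + 5742 = 0 + 5742 = 5742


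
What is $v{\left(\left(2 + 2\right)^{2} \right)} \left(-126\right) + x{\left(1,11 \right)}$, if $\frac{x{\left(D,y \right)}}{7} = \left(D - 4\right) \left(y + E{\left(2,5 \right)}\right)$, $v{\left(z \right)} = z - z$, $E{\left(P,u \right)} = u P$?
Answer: $-441$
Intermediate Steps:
$E{\left(P,u \right)} = P u$
$v{\left(z \right)} = 0$
$x{\left(D,y \right)} = 7 \left(-4 + D\right) \left(10 + y\right)$ ($x{\left(D,y \right)} = 7 \left(D - 4\right) \left(y + 2 \cdot 5\right) = 7 \left(-4 + D\right) \left(y + 10\right) = 7 \left(-4 + D\right) \left(10 + y\right)$)
$v{\left(\left(2 + 2\right)^{2} \right)} \left(-126\right) + x{\left(1,11 \right)} = 0 \left(-126\right) + \left(-280 - 308 + 70 \cdot 1 + 7 \cdot 1 \cdot 11\right) = 0 + \left(-280 - 308 + 70 + 77\right) = 0 - 441 = -441$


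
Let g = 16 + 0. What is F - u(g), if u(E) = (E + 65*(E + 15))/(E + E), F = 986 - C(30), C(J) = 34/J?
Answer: 442271/480 ≈ 921.40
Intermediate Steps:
g = 16
F = 14773/15 (F = 986 - 34/30 = 986 - 1*17/15 = 986 - 17/15 = 14773/15 ≈ 984.87)
u(E) = (975 + 66*E)/(2*E) (u(E) = (E + 65*(15 + E))/((2*E)) = (E + (975 + 65*E))*(1/(2*E)) = (975 + 66*E)*(1/(2*E)) = (975 + 66*E)/(2*E))
F - u(g) = 14773/15 - (33 + (975/2)/16) = 14773/15 - (33 + (975/2)*(1/16)) = 14773/15 - (33 + 975/32) = 14773/15 - 1*2031/32 = 14773/15 - 2031/32 = 442271/480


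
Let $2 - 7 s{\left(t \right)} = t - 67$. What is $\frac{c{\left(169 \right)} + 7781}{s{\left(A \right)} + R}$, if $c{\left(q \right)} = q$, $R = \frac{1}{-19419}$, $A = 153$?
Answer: $- \frac{154381050}{233029} \approx -662.5$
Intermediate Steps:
$R = - \frac{1}{19419} \approx -5.1496 \cdot 10^{-5}$
$s{\left(t \right)} = \frac{69}{7} - \frac{t}{7}$ ($s{\left(t \right)} = \frac{2}{7} - \frac{t - 67}{7} = \frac{2}{7} - \frac{-67 + t}{7} = \frac{2}{7} - \left(- \frac{67}{7} + \frac{t}{7}\right) = \frac{69}{7} - \frac{t}{7}$)
$\frac{c{\left(169 \right)} + 7781}{s{\left(A \right)} + R} = \frac{169 + 7781}{\left(\frac{69}{7} - \frac{153}{7}\right) - \frac{1}{19419}} = \frac{7950}{\left(\frac{69}{7} - \frac{153}{7}\right) - \frac{1}{19419}} = \frac{7950}{-12 - \frac{1}{19419}} = \frac{7950}{- \frac{233029}{19419}} = 7950 \left(- \frac{19419}{233029}\right) = - \frac{154381050}{233029}$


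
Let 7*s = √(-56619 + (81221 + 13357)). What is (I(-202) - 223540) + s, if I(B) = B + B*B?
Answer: -182938 + √37959/7 ≈ -1.8291e+5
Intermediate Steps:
I(B) = B + B²
s = √37959/7 (s = √(-56619 + (81221 + 13357))/7 = √(-56619 + 94578)/7 = √37959/7 ≈ 27.833)
(I(-202) - 223540) + s = (-202*(1 - 202) - 223540) + √37959/7 = (-202*(-201) - 223540) + √37959/7 = (40602 - 223540) + √37959/7 = -182938 + √37959/7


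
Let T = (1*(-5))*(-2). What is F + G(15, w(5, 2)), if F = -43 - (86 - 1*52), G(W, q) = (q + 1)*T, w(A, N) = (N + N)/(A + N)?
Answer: -429/7 ≈ -61.286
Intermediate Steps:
w(A, N) = 2*N/(A + N) (w(A, N) = (2*N)/(A + N) = 2*N/(A + N))
T = 10 (T = -5*(-2) = 10)
G(W, q) = 10 + 10*q (G(W, q) = (q + 1)*10 = (1 + q)*10 = 10 + 10*q)
F = -77 (F = -43 - (86 - 52) = -43 - 1*34 = -43 - 34 = -77)
F + G(15, w(5, 2)) = -77 + (10 + 10*(2*2/(5 + 2))) = -77 + (10 + 10*(2*2/7)) = -77 + (10 + 10*(2*2*(⅐))) = -77 + (10 + 10*(4/7)) = -77 + (10 + 40/7) = -77 + 110/7 = -429/7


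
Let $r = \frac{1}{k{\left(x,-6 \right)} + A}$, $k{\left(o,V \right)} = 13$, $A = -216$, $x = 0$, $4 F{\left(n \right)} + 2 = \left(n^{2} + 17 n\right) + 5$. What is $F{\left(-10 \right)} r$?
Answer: $\frac{67}{812} \approx 0.082512$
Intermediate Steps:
$F{\left(n \right)} = \frac{3}{4} + \frac{n^{2}}{4} + \frac{17 n}{4}$ ($F{\left(n \right)} = - \frac{1}{2} + \frac{\left(n^{2} + 17 n\right) + 5}{4} = - \frac{1}{2} + \frac{5 + n^{2} + 17 n}{4} = - \frac{1}{2} + \left(\frac{5}{4} + \frac{n^{2}}{4} + \frac{17 n}{4}\right) = \frac{3}{4} + \frac{n^{2}}{4} + \frac{17 n}{4}$)
$r = - \frac{1}{203}$ ($r = \frac{1}{13 - 216} = \frac{1}{-203} = - \frac{1}{203} \approx -0.0049261$)
$F{\left(-10 \right)} r = \left(\frac{3}{4} + \frac{\left(-10\right)^{2}}{4} + \frac{17}{4} \left(-10\right)\right) \left(- \frac{1}{203}\right) = \left(\frac{3}{4} + \frac{1}{4} \cdot 100 - \frac{85}{2}\right) \left(- \frac{1}{203}\right) = \left(\frac{3}{4} + 25 - \frac{85}{2}\right) \left(- \frac{1}{203}\right) = \left(- \frac{67}{4}\right) \left(- \frac{1}{203}\right) = \frac{67}{812}$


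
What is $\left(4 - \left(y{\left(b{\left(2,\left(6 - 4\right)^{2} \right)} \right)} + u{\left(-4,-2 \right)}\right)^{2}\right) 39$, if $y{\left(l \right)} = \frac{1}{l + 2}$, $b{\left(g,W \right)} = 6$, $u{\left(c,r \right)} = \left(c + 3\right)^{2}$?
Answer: $\frac{6825}{64} \approx 106.64$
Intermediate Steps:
$u{\left(c,r \right)} = \left(3 + c\right)^{2}$
$y{\left(l \right)} = \frac{1}{2 + l}$
$\left(4 - \left(y{\left(b{\left(2,\left(6 - 4\right)^{2} \right)} \right)} + u{\left(-4,-2 \right)}\right)^{2}\right) 39 = \left(4 - \left(\frac{1}{2 + 6} + \left(3 - 4\right)^{2}\right)^{2}\right) 39 = \left(4 - \left(\frac{1}{8} + \left(-1\right)^{2}\right)^{2}\right) 39 = \left(4 - \left(\frac{1}{8} + 1\right)^{2}\right) 39 = \left(4 - \left(\frac{9}{8}\right)^{2}\right) 39 = \left(4 - \frac{81}{64}\right) 39 = \frac{175}{64} \cdot 39 = \frac{6825}{64}$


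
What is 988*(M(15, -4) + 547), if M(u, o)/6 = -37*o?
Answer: 1417780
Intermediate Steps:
M(u, o) = -222*o (M(u, o) = 6*(-37*o) = -222*o)
988*(M(15, -4) + 547) = 988*(-222*(-4) + 547) = 988*(888 + 547) = 988*1435 = 1417780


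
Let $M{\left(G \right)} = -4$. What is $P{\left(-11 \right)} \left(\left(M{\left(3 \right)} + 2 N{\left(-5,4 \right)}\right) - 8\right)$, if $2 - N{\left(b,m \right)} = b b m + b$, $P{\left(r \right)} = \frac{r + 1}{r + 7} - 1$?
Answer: $-297$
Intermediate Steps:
$P{\left(r \right)} = -1 + \frac{1 + r}{7 + r}$ ($P{\left(r \right)} = \frac{1 + r}{7 + r} - 1 = -1 + \frac{1 + r}{7 + r}$)
$N{\left(b,m \right)} = 2 - b - m b^{2}$ ($N{\left(b,m \right)} = 2 - \left(b b m + b\right) = 2 - \left(b^{2} m + b\right) = 2 - \left(m b^{2} + b\right) = 2 - \left(b + m b^{2}\right) = 2 - b - m b^{2}$)
$P{\left(-11 \right)} \left(\left(M{\left(3 \right)} + 2 N{\left(-5,4 \right)}\right) - 8\right) = - \frac{6}{7 - 11} \left(\left(-4 + 2 \left(2 - -5 - 4 \left(-5\right)^{2}\right)\right) - 8\right) = - \frac{6}{-4} \left(\left(-4 + 2 \left(2 + 5 - 4 \cdot 25\right)\right) - 8\right) = \left(-6\right) \left(- \frac{1}{4}\right) \left(\left(-4 + 2 \left(2 + 5 - 100\right)\right) - 8\right) = \frac{3 \left(\left(-4 + 2 \left(-93\right)\right) - 8\right)}{2} = \frac{3 \left(\left(-4 - 186\right) - 8\right)}{2} = \frac{3 \left(-190 - 8\right)}{2} = \frac{3}{2} \left(-198\right) = -297$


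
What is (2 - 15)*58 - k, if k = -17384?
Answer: 16630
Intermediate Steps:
(2 - 15)*58 - k = (2 - 15)*58 - 1*(-17384) = -13*58 + 17384 = -754 + 17384 = 16630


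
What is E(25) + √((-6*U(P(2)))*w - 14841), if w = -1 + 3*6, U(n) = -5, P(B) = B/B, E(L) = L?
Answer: 25 + I*√14331 ≈ 25.0 + 119.71*I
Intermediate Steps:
P(B) = 1
w = 17 (w = -1 + 18 = 17)
E(25) + √((-6*U(P(2)))*w - 14841) = 25 + √(-6*(-5)*17 - 14841) = 25 + √(30*17 - 14841) = 25 + √(510 - 14841) = 25 + √(-14331) = 25 + I*√14331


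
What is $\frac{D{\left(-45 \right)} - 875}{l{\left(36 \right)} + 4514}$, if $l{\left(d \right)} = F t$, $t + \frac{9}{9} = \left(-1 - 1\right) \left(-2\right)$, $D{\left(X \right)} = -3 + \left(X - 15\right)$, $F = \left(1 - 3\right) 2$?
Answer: $- \frac{469}{2251} \approx -0.20835$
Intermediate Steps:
$F = -4$ ($F = \left(-2\right) 2 = -4$)
$D{\left(X \right)} = -18 + X$ ($D{\left(X \right)} = -3 + \left(-15 + X\right) = -18 + X$)
$t = 3$ ($t = -1 + \left(-1 - 1\right) \left(-2\right) = -1 - -4 = -1 + 4 = 3$)
$l{\left(d \right)} = -12$ ($l{\left(d \right)} = \left(-4\right) 3 = -12$)
$\frac{D{\left(-45 \right)} - 875}{l{\left(36 \right)} + 4514} = \frac{\left(-18 - 45\right) - 875}{-12 + 4514} = \frac{-63 - 875}{4502} = \left(-938\right) \frac{1}{4502} = - \frac{469}{2251}$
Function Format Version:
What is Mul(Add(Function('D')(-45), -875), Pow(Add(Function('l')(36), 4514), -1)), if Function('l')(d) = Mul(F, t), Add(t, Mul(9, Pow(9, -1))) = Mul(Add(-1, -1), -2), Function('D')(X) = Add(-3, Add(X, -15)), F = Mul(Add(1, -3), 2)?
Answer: Rational(-469, 2251) ≈ -0.20835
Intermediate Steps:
F = -4 (F = Mul(-2, 2) = -4)
Function('D')(X) = Add(-18, X) (Function('D')(X) = Add(-3, Add(-15, X)) = Add(-18, X))
t = 3 (t = Add(-1, Mul(Add(-1, -1), -2)) = Add(-1, Mul(-2, -2)) = Add(-1, 4) = 3)
Function('l')(d) = -12 (Function('l')(d) = Mul(-4, 3) = -12)
Mul(Add(Function('D')(-45), -875), Pow(Add(Function('l')(36), 4514), -1)) = Mul(Add(Add(-18, -45), -875), Pow(Add(-12, 4514), -1)) = Mul(Add(-63, -875), Pow(4502, -1)) = Mul(-938, Rational(1, 4502)) = Rational(-469, 2251)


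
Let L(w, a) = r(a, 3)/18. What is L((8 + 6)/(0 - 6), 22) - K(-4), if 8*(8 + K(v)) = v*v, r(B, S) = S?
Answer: 37/6 ≈ 6.1667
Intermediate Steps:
L(w, a) = 1/6 (L(w, a) = 3/18 = 3*(1/18) = 1/6)
K(v) = -8 + v**2/8 (K(v) = -8 + (v*v)/8 = -8 + v**2/8)
L((8 + 6)/(0 - 6), 22) - K(-4) = 1/6 - (-8 + (1/8)*(-4)**2) = 1/6 - (-8 + (1/8)*16) = 1/6 - (-8 + 2) = 1/6 - 1*(-6) = 1/6 + 6 = 37/6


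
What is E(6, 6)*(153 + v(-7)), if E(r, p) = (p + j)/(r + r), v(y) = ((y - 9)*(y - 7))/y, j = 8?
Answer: 847/6 ≈ 141.17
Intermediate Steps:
v(y) = (-9 + y)*(-7 + y)/y (v(y) = ((-9 + y)*(-7 + y))/y = (-9 + y)*(-7 + y)/y)
E(r, p) = (8 + p)/(2*r) (E(r, p) = (p + 8)/(r + r) = (8 + p)/((2*r)) = (8 + p)*(1/(2*r)) = (8 + p)/(2*r))
E(6, 6)*(153 + v(-7)) = ((1/2)*(8 + 6)/6)*(153 + (-16 - 7 + 63/(-7))) = ((1/2)*(1/6)*14)*(153 + (-16 - 7 + 63*(-1/7))) = 7*(153 + (-16 - 7 - 9))/6 = 7*(153 - 32)/6 = (7/6)*121 = 847/6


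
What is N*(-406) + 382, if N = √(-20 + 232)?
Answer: 382 - 812*√53 ≈ -5529.5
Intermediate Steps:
N = 2*√53 (N = √212 = 2*√53 ≈ 14.560)
N*(-406) + 382 = (2*√53)*(-406) + 382 = -812*√53 + 382 = 382 - 812*√53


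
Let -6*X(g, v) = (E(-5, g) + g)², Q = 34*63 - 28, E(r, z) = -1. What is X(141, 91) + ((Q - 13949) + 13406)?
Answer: -5087/3 ≈ -1695.7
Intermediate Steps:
Q = 2114 (Q = 2142 - 28 = 2114)
X(g, v) = -(-1 + g)²/6
X(141, 91) + ((Q - 13949) + 13406) = -(-1 + 141)²/6 + ((2114 - 13949) + 13406) = -⅙*140² + (-11835 + 13406) = -⅙*19600 + 1571 = -9800/3 + 1571 = -5087/3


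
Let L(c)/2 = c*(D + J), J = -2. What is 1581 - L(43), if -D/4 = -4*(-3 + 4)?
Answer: 377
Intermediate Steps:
D = 16 (D = -(-16)*(-3 + 4) = -(-16) = -4*(-4) = 16)
L(c) = 28*c (L(c) = 2*(c*(16 - 2)) = 2*(c*14) = 2*(14*c) = 28*c)
1581 - L(43) = 1581 - 28*43 = 1581 - 1*1204 = 1581 - 1204 = 377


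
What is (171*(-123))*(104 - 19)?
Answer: -1787805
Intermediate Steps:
(171*(-123))*(104 - 19) = -21033*85 = -1787805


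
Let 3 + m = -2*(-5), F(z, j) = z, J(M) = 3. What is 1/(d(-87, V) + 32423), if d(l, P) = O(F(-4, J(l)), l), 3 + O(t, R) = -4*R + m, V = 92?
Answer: 1/32775 ≈ 3.0511e-5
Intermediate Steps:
m = 7 (m = -3 - 2*(-5) = -3 + 10 = 7)
O(t, R) = 4 - 4*R (O(t, R) = -3 + (-4*R + 7) = -3 + (7 - 4*R) = 4 - 4*R)
d(l, P) = 4 - 4*l
1/(d(-87, V) + 32423) = 1/((4 - 4*(-87)) + 32423) = 1/((4 + 348) + 32423) = 1/(352 + 32423) = 1/32775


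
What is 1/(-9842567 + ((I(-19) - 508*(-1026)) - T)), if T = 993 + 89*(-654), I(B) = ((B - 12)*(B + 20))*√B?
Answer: I/(-9264146*I + 31*√19) ≈ -1.0794e-7 + 1.5744e-12*I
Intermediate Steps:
I(B) = √B*(-12 + B)*(20 + B) (I(B) = ((-12 + B)*(20 + B))*√B = √B*(-12 + B)*(20 + B))
T = -57213 (T = 993 - 58206 = -57213)
1/(-9842567 + ((I(-19) - 508*(-1026)) - T)) = 1/(-9842567 + ((√(-19)*(-240 + (-19)² + 8*(-19)) - 508*(-1026)) - 1*(-57213))) = 1/(-9842567 + (((I*√19)*(-240 + 361 - 152) + 521208) + 57213)) = 1/(-9842567 + (((I*√19)*(-31) + 521208) + 57213)) = 1/(-9842567 + ((-31*I*√19 + 521208) + 57213)) = 1/(-9842567 + ((521208 - 31*I*√19) + 57213)) = 1/(-9842567 + (578421 - 31*I*√19)) = 1/(-9264146 - 31*I*√19)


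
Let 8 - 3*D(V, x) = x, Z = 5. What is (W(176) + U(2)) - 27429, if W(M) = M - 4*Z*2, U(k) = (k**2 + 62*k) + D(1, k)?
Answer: -27163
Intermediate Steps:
D(V, x) = 8/3 - x/3
U(k) = 8/3 + k**2 + 185*k/3 (U(k) = (k**2 + 62*k) + (8/3 - k/3) = 8/3 + k**2 + 185*k/3)
W(M) = -40 + M (W(M) = M - 4*5*2 = M - 20*2 = M - 40 = -40 + M)
(W(176) + U(2)) - 27429 = ((-40 + 176) + (8/3 + 2**2 + (185/3)*2)) - 27429 = (136 + (8/3 + 4 + 370/3)) - 27429 = (136 + 130) - 27429 = 266 - 27429 = -27163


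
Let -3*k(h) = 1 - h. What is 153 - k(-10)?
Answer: 470/3 ≈ 156.67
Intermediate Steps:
k(h) = -1/3 + h/3 (k(h) = -(1 - h)/3 = -1/3 + h/3)
153 - k(-10) = 153 - (-1/3 + (1/3)*(-10)) = 153 - (-1/3 - 10/3) = 153 - 1*(-11/3) = 153 + 11/3 = 470/3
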